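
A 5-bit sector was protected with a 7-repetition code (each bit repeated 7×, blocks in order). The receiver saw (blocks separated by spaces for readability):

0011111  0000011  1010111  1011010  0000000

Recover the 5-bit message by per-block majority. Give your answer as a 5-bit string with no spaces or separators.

10110

Block 1 (0011111): 5 ones → 1
Block 2 (0000011): 2 ones → 0
Block 3 (1010111): 5 ones → 1
Block 4 (1011010): 4 ones → 1
Block 5 (0000000): 0 ones → 0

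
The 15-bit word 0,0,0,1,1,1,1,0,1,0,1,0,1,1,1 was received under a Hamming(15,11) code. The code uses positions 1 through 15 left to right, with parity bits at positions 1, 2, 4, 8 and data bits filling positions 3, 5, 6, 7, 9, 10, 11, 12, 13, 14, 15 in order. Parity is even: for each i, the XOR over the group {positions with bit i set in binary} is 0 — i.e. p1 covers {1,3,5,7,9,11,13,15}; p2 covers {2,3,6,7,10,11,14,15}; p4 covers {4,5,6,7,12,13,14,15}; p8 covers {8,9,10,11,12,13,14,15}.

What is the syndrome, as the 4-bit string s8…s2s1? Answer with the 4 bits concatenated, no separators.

s1 (pos 1,3,5,7,9,11,13,15): 0⊕0⊕1⊕1⊕1⊕1⊕1⊕1 = 0
s2 (pos 2,3,6,7,10,11,14,15): 0⊕0⊕1⊕1⊕0⊕1⊕1⊕1 = 1
s4 (pos 4,5,6,7,12,13,14,15): 1⊕1⊕1⊕1⊕0⊕1⊕1⊕1 = 1
s8 (pos 8,9,10,11,12,13,14,15): 0⊕1⊕0⊕1⊕0⊕1⊕1⊕1 = 1
Syndrome s8…s1 = 1110 → error at position 14.

1110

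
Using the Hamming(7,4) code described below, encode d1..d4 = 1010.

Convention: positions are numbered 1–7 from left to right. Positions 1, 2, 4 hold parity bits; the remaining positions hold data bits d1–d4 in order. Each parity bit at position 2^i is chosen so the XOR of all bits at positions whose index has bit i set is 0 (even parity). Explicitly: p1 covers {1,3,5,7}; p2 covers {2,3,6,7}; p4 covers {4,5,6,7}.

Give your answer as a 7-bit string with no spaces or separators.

1011010

Place data at non-parity positions: p1 p2 1 p4 0 1 0
p1 (pos 1,3,5,7): XOR of data positions = 1⊕0⊕0 = 1
p2 (pos 2,3,6,7): XOR of data positions = 1⊕1⊕0 = 0
p4 (pos 4,5,6,7): XOR of data positions = 0⊕1⊕0 = 1
Codeword: 1011010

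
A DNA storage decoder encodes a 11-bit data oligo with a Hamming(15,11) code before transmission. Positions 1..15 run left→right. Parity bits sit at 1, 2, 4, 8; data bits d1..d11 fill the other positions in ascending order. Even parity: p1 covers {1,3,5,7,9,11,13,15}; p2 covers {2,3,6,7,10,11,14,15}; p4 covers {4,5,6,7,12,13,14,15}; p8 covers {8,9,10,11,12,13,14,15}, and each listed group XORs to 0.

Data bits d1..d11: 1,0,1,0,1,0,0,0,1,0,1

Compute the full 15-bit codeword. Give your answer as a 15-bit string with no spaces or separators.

Place data at non-parity positions: p1 p2 1 p4 0 1 0 p8 1 0 0 0 1 0 1
p1 (pos 1,3,5,7,9,11,13,15): XOR of data positions = 1⊕0⊕0⊕1⊕0⊕1⊕1 = 0
p2 (pos 2,3,6,7,10,11,14,15): XOR of data positions = 1⊕1⊕0⊕0⊕0⊕0⊕1 = 1
p4 (pos 4,5,6,7,12,13,14,15): XOR of data positions = 0⊕1⊕0⊕0⊕1⊕0⊕1 = 1
p8 (pos 8,9,10,11,12,13,14,15): XOR of data positions = 1⊕0⊕0⊕0⊕1⊕0⊕1 = 1
Codeword: 011101011000101

011101011000101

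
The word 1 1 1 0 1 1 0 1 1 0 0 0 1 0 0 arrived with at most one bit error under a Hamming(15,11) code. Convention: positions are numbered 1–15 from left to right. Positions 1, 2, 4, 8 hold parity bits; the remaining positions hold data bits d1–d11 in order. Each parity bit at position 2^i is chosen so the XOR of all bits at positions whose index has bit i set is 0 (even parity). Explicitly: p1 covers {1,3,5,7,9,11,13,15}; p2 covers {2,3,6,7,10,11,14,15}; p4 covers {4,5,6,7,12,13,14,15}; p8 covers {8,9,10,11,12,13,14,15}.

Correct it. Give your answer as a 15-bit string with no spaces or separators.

s1 (pos 1,3,5,7,9,11,13,15): 1⊕1⊕1⊕0⊕1⊕0⊕1⊕0 = 1
s2 (pos 2,3,6,7,10,11,14,15): 1⊕1⊕1⊕0⊕0⊕0⊕0⊕0 = 1
s4 (pos 4,5,6,7,12,13,14,15): 0⊕1⊕1⊕0⊕0⊕1⊕0⊕0 = 1
s8 (pos 8,9,10,11,12,13,14,15): 1⊕1⊕0⊕0⊕0⊕1⊕0⊕0 = 1
Syndrome s8…s1 = 1111 → error at position 15.
Flip position 15: 111011011000100 → 111011011000101

111011011000101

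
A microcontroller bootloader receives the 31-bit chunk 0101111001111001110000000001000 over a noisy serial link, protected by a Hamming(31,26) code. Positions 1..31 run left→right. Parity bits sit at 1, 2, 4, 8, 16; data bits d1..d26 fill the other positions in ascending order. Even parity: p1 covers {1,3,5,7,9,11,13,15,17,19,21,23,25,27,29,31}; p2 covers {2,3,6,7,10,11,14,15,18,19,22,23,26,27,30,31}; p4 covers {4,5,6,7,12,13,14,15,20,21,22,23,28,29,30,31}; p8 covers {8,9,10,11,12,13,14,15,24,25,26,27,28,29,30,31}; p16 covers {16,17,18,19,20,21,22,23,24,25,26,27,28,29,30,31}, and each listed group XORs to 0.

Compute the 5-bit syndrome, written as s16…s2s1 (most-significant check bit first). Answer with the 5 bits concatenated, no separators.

01101

s1 (pos 1,3,5,7,9,11,13,15,17,19,21,23,25,27,29,31): 0⊕0⊕1⊕1⊕0⊕1⊕1⊕0⊕1⊕0⊕0⊕0⊕0⊕0⊕0⊕0 = 1
s2 (pos 2,3,6,7,10,11,14,15,18,19,22,23,26,27,30,31): 1⊕0⊕1⊕1⊕1⊕1⊕0⊕0⊕1⊕0⊕0⊕0⊕0⊕0⊕0⊕0 = 0
s4 (pos 4,5,6,7,12,13,14,15,20,21,22,23,28,29,30,31): 1⊕1⊕1⊕1⊕1⊕1⊕0⊕0⊕0⊕0⊕0⊕0⊕1⊕0⊕0⊕0 = 1
s8 (pos 8,9,10,11,12,13,14,15,24,25,26,27,28,29,30,31): 0⊕0⊕1⊕1⊕1⊕1⊕0⊕0⊕0⊕0⊕0⊕0⊕1⊕0⊕0⊕0 = 1
s16 (pos 16,17,18,19,20,21,22,23,24,25,26,27,28,29,30,31): 1⊕1⊕1⊕0⊕0⊕0⊕0⊕0⊕0⊕0⊕0⊕0⊕1⊕0⊕0⊕0 = 0
Syndrome s16…s1 = 01101 → error at position 13.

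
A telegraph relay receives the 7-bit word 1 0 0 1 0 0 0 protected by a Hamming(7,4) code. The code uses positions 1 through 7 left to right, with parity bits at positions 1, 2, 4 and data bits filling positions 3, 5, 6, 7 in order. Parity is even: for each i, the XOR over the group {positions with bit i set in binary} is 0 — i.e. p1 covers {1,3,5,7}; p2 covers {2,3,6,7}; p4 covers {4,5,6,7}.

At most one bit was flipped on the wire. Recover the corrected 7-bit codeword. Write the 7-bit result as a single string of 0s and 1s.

s1 (pos 1,3,5,7): 1⊕0⊕0⊕0 = 1
s2 (pos 2,3,6,7): 0⊕0⊕0⊕0 = 0
s4 (pos 4,5,6,7): 1⊕0⊕0⊕0 = 1
Syndrome s4…s1 = 101 → error at position 5.
Flip position 5: 1001000 → 1001100

1001100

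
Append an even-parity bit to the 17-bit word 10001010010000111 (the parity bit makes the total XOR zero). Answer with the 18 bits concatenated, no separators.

XOR of the 17 data bits: 1⊕0⊕0⊕0⊕1⊕0⊕1⊕0⊕0⊕1⊕0⊕0⊕0⊕0⊕1⊕1⊕1 = 1
Parity bit = 1 (so all 18 bits XOR to 0).

100010100100001111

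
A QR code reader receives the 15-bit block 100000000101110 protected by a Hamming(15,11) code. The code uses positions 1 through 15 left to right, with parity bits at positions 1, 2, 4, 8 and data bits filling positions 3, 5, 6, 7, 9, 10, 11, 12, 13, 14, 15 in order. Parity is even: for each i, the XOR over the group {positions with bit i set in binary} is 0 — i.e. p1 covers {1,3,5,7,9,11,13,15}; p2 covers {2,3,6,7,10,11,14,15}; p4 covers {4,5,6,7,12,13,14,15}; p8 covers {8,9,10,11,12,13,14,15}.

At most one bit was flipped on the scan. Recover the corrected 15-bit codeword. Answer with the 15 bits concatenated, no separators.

100100000101110

s1 (pos 1,3,5,7,9,11,13,15): 1⊕0⊕0⊕0⊕0⊕0⊕1⊕0 = 0
s2 (pos 2,3,6,7,10,11,14,15): 0⊕0⊕0⊕0⊕1⊕0⊕1⊕0 = 0
s4 (pos 4,5,6,7,12,13,14,15): 0⊕0⊕0⊕0⊕1⊕1⊕1⊕0 = 1
s8 (pos 8,9,10,11,12,13,14,15): 0⊕0⊕1⊕0⊕1⊕1⊕1⊕0 = 0
Syndrome s8…s1 = 0100 → error at position 4.
Flip position 4: 100000000101110 → 100100000101110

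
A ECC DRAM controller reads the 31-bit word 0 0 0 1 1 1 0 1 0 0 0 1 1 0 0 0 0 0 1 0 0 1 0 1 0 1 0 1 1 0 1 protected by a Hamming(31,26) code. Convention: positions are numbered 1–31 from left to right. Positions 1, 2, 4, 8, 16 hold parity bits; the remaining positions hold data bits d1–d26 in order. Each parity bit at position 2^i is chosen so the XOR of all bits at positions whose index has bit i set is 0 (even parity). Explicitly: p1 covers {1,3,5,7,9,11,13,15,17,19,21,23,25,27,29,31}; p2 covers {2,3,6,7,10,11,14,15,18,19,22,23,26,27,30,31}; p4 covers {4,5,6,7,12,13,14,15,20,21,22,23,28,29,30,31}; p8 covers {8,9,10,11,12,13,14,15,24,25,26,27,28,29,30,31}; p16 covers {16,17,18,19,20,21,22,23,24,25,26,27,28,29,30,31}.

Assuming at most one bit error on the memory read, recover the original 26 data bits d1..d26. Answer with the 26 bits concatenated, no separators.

01100001100001001110101101

s1 (pos 1,3,5,7,9,11,13,15,17,19,21,23,25,27,29,31): 0⊕0⊕1⊕0⊕0⊕0⊕1⊕0⊕0⊕1⊕0⊕0⊕0⊕0⊕1⊕1 = 1
s2 (pos 2,3,6,7,10,11,14,15,18,19,22,23,26,27,30,31): 0⊕0⊕1⊕0⊕0⊕0⊕0⊕0⊕0⊕1⊕1⊕0⊕1⊕0⊕0⊕1 = 1
s4 (pos 4,5,6,7,12,13,14,15,20,21,22,23,28,29,30,31): 1⊕1⊕1⊕0⊕1⊕1⊕0⊕0⊕0⊕0⊕1⊕0⊕1⊕1⊕0⊕1 = 1
s8 (pos 8,9,10,11,12,13,14,15,24,25,26,27,28,29,30,31): 1⊕0⊕0⊕0⊕1⊕1⊕0⊕0⊕1⊕0⊕1⊕0⊕1⊕1⊕0⊕1 = 0
s16 (pos 16,17,18,19,20,21,22,23,24,25,26,27,28,29,30,31): 0⊕0⊕0⊕1⊕0⊕0⊕1⊕0⊕1⊕0⊕1⊕0⊕1⊕1⊕0⊕1 = 1
Syndrome s16…s1 = 10111 → error at position 23.
Flip position 23: 0001110100011000001001010101101 → 0001110100011000001001110101101
Read data bits from positions 3,5,6,7,9,10,11,12,13,14,15,17,18,19,20,21,22,23,24,25,26,27,28,29,30,31: 01100001100001001110101101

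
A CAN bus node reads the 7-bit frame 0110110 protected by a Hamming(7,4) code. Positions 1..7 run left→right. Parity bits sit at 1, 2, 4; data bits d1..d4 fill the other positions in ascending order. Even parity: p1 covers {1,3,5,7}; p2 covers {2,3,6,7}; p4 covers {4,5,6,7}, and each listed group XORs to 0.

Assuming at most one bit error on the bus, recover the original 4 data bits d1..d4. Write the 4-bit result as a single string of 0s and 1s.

1110

s1 (pos 1,3,5,7): 0⊕1⊕1⊕0 = 0
s2 (pos 2,3,6,7): 1⊕1⊕1⊕0 = 1
s4 (pos 4,5,6,7): 0⊕1⊕1⊕0 = 0
Syndrome s4…s1 = 010 → error at position 2.
Flip position 2: 0110110 → 0010110
Read data bits from positions 3,5,6,7: 1110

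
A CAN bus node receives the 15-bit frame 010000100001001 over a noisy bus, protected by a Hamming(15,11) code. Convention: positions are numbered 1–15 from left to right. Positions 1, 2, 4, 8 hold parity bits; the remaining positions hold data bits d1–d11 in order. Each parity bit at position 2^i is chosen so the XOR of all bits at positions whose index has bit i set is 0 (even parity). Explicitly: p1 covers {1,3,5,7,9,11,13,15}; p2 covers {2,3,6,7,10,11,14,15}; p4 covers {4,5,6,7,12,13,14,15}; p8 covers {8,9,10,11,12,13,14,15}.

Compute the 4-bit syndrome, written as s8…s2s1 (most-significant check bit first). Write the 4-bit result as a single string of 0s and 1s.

s1 (pos 1,3,5,7,9,11,13,15): 0⊕0⊕0⊕1⊕0⊕0⊕0⊕1 = 0
s2 (pos 2,3,6,7,10,11,14,15): 1⊕0⊕0⊕1⊕0⊕0⊕0⊕1 = 1
s4 (pos 4,5,6,7,12,13,14,15): 0⊕0⊕0⊕1⊕1⊕0⊕0⊕1 = 1
s8 (pos 8,9,10,11,12,13,14,15): 0⊕0⊕0⊕0⊕1⊕0⊕0⊕1 = 0
Syndrome s8…s1 = 0110 → error at position 6.

0110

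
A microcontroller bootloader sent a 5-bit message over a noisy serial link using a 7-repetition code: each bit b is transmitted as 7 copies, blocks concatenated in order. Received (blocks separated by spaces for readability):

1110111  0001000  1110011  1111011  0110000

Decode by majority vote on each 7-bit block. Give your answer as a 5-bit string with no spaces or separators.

10110

Block 1 (1110111): 6 ones → 1
Block 2 (0001000): 1 one → 0
Block 3 (1110011): 5 ones → 1
Block 4 (1111011): 6 ones → 1
Block 5 (0110000): 2 ones → 0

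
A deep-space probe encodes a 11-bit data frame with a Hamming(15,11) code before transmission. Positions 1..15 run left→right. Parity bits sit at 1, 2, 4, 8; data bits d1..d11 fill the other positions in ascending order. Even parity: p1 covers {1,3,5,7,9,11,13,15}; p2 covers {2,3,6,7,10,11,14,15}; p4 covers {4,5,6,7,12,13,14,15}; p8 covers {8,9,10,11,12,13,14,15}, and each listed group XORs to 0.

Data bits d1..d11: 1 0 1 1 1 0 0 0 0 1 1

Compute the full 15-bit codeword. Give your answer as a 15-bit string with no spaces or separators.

011001111000011

Place data at non-parity positions: p1 p2 1 p4 0 1 1 p8 1 0 0 0 0 1 1
p1 (pos 1,3,5,7,9,11,13,15): XOR of data positions = 1⊕0⊕1⊕1⊕0⊕0⊕1 = 0
p2 (pos 2,3,6,7,10,11,14,15): XOR of data positions = 1⊕1⊕1⊕0⊕0⊕1⊕1 = 1
p4 (pos 4,5,6,7,12,13,14,15): XOR of data positions = 0⊕1⊕1⊕0⊕0⊕1⊕1 = 0
p8 (pos 8,9,10,11,12,13,14,15): XOR of data positions = 1⊕0⊕0⊕0⊕0⊕1⊕1 = 1
Codeword: 011001111000011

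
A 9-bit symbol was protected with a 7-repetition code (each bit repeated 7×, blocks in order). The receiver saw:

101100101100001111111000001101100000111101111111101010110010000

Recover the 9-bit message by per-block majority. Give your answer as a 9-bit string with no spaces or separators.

Block 1 (1011001): 4 ones → 1
Block 2 (0110000): 2 ones → 0
Block 3 (1111111): 7 ones → 1
Block 4 (0000011): 2 ones → 0
Block 5 (0110000): 2 ones → 0
Block 6 (0111101): 5 ones → 1
Block 7 (1111111): 7 ones → 1
Block 8 (0101011): 4 ones → 1
Block 9 (0010000): 1 one → 0

101001110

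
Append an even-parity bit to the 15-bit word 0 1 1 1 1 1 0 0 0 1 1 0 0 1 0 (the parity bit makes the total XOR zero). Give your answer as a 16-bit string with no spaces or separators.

0111110001100100

XOR of the 15 data bits: 0⊕1⊕1⊕1⊕1⊕1⊕0⊕0⊕0⊕1⊕1⊕0⊕0⊕1⊕0 = 0
Parity bit = 0 (so all 16 bits XOR to 0).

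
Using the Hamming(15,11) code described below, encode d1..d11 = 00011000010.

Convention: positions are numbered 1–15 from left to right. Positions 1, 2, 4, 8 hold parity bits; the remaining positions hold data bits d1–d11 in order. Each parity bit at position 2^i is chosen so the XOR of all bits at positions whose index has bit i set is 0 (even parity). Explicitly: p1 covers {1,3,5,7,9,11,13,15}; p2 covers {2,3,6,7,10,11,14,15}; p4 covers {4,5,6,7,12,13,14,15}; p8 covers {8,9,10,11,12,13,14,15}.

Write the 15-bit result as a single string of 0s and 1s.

000000101000010

Place data at non-parity positions: p1 p2 0 p4 0 0 1 p8 1 0 0 0 0 1 0
p1 (pos 1,3,5,7,9,11,13,15): XOR of data positions = 0⊕0⊕1⊕1⊕0⊕0⊕0 = 0
p2 (pos 2,3,6,7,10,11,14,15): XOR of data positions = 0⊕0⊕1⊕0⊕0⊕1⊕0 = 0
p4 (pos 4,5,6,7,12,13,14,15): XOR of data positions = 0⊕0⊕1⊕0⊕0⊕1⊕0 = 0
p8 (pos 8,9,10,11,12,13,14,15): XOR of data positions = 1⊕0⊕0⊕0⊕0⊕1⊕0 = 0
Codeword: 000000101000010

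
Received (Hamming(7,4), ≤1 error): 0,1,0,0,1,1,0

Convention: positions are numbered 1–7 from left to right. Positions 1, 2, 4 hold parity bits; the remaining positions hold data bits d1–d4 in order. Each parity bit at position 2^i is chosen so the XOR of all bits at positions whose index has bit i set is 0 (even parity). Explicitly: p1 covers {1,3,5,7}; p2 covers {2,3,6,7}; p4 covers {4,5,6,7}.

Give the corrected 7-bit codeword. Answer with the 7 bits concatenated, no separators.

s1 (pos 1,3,5,7): 0⊕0⊕1⊕0 = 1
s2 (pos 2,3,6,7): 1⊕0⊕1⊕0 = 0
s4 (pos 4,5,6,7): 0⊕1⊕1⊕0 = 0
Syndrome s4…s1 = 001 → error at position 1.
Flip position 1: 0100110 → 1100110

1100110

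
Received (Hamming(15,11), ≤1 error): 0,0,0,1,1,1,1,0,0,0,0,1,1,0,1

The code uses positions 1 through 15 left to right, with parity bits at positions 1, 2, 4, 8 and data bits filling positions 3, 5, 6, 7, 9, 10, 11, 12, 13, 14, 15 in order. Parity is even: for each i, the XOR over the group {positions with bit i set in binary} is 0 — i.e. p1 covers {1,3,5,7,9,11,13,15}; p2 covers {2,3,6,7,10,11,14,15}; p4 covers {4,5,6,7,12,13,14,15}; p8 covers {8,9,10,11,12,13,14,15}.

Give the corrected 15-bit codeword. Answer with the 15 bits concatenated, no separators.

000111100001111

s1 (pos 1,3,5,7,9,11,13,15): 0⊕0⊕1⊕1⊕0⊕0⊕1⊕1 = 0
s2 (pos 2,3,6,7,10,11,14,15): 0⊕0⊕1⊕1⊕0⊕0⊕0⊕1 = 1
s4 (pos 4,5,6,7,12,13,14,15): 1⊕1⊕1⊕1⊕1⊕1⊕0⊕1 = 1
s8 (pos 8,9,10,11,12,13,14,15): 0⊕0⊕0⊕0⊕1⊕1⊕0⊕1 = 1
Syndrome s8…s1 = 1110 → error at position 14.
Flip position 14: 000111100001101 → 000111100001111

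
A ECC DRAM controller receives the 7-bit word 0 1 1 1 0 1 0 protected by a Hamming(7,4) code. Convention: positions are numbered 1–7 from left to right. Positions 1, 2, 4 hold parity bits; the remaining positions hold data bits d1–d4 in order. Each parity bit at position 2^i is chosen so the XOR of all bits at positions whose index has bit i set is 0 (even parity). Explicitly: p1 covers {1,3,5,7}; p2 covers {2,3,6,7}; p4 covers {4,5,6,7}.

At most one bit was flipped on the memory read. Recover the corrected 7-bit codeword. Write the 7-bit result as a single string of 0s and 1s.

s1 (pos 1,3,5,7): 0⊕1⊕0⊕0 = 1
s2 (pos 2,3,6,7): 1⊕1⊕1⊕0 = 1
s4 (pos 4,5,6,7): 1⊕0⊕1⊕0 = 0
Syndrome s4…s1 = 011 → error at position 3.
Flip position 3: 0111010 → 0101010

0101010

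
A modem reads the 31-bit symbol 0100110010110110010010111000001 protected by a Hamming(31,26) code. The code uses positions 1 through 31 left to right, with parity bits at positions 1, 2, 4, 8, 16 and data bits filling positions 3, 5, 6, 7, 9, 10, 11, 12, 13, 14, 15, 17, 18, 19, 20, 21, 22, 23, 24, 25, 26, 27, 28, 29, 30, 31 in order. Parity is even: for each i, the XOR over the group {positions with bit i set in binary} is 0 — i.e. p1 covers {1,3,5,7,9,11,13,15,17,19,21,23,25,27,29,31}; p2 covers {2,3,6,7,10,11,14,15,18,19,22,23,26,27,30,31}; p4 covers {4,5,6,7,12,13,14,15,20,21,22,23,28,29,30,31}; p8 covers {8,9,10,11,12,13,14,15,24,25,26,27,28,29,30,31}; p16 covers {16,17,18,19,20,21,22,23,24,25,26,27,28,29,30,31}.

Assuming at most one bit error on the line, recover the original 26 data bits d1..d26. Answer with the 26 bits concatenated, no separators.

s1 (pos 1,3,5,7,9,11,13,15,17,19,21,23,25,27,29,31): 0⊕0⊕1⊕0⊕1⊕1⊕0⊕1⊕0⊕0⊕1⊕1⊕1⊕0⊕0⊕1 = 0
s2 (pos 2,3,6,7,10,11,14,15,18,19,22,23,26,27,30,31): 1⊕0⊕1⊕0⊕0⊕1⊕1⊕1⊕1⊕0⊕0⊕1⊕0⊕0⊕0⊕1 = 0
s4 (pos 4,5,6,7,12,13,14,15,20,21,22,23,28,29,30,31): 0⊕1⊕1⊕0⊕1⊕0⊕1⊕1⊕0⊕1⊕0⊕1⊕0⊕0⊕0⊕1 = 0
s8 (pos 8,9,10,11,12,13,14,15,24,25,26,27,28,29,30,31): 0⊕1⊕0⊕1⊕1⊕0⊕1⊕1⊕1⊕1⊕0⊕0⊕0⊕0⊕0⊕1 = 0
s16 (pos 16,17,18,19,20,21,22,23,24,25,26,27,28,29,30,31): 0⊕0⊕1⊕0⊕0⊕1⊕0⊕1⊕1⊕1⊕0⊕0⊕0⊕0⊕0⊕1 = 0
Syndrome s16…s1 = 00000 → no error.
Read data bits from positions 3,5,6,7,9,10,11,12,13,14,15,17,18,19,20,21,22,23,24,25,26,27,28,29,30,31: 01101011011010010111000001

01101011011010010111000001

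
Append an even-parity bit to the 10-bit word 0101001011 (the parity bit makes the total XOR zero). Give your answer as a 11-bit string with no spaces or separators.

01010010111

XOR of the 10 data bits: 0⊕1⊕0⊕1⊕0⊕0⊕1⊕0⊕1⊕1 = 1
Parity bit = 1 (so all 11 bits XOR to 0).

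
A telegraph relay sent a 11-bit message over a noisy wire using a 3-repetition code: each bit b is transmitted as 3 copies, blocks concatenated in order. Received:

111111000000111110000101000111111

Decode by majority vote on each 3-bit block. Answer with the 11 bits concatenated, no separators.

Block 1 (111): 3 ones → 1
Block 2 (111): 3 ones → 1
Block 3 (000): 0 ones → 0
Block 4 (000): 0 ones → 0
Block 5 (111): 3 ones → 1
Block 6 (110): 2 ones → 1
Block 7 (000): 0 ones → 0
Block 8 (101): 2 ones → 1
Block 9 (000): 0 ones → 0
Block 10 (111): 3 ones → 1
Block 11 (111): 3 ones → 1

11001101011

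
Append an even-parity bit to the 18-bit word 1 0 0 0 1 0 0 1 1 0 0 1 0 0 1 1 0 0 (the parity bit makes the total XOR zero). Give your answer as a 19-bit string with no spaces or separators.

1000100110010011001

XOR of the 18 data bits: 1⊕0⊕0⊕0⊕1⊕0⊕0⊕1⊕1⊕0⊕0⊕1⊕0⊕0⊕1⊕1⊕0⊕0 = 1
Parity bit = 1 (so all 19 bits XOR to 0).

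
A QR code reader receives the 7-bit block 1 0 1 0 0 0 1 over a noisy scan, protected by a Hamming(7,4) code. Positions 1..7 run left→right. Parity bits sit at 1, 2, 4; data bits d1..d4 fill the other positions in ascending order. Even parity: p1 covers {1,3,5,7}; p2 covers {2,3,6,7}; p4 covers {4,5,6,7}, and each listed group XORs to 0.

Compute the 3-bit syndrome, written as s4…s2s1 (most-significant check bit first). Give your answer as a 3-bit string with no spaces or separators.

101

s1 (pos 1,3,5,7): 1⊕1⊕0⊕1 = 1
s2 (pos 2,3,6,7): 0⊕1⊕0⊕1 = 0
s4 (pos 4,5,6,7): 0⊕0⊕0⊕1 = 1
Syndrome s4…s1 = 101 → error at position 5.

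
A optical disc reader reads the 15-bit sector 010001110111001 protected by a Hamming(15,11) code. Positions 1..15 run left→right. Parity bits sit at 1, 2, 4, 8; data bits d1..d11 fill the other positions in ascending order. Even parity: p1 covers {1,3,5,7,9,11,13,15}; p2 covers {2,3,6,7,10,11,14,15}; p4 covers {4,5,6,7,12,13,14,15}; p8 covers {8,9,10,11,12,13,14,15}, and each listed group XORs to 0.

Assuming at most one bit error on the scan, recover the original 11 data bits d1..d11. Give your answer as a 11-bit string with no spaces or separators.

00111111001

s1 (pos 1,3,5,7,9,11,13,15): 0⊕0⊕0⊕1⊕0⊕1⊕0⊕1 = 1
s2 (pos 2,3,6,7,10,11,14,15): 1⊕0⊕1⊕1⊕1⊕1⊕0⊕1 = 0
s4 (pos 4,5,6,7,12,13,14,15): 0⊕0⊕1⊕1⊕1⊕0⊕0⊕1 = 0
s8 (pos 8,9,10,11,12,13,14,15): 1⊕0⊕1⊕1⊕1⊕0⊕0⊕1 = 1
Syndrome s8…s1 = 1001 → error at position 9.
Flip position 9: 010001110111001 → 010001111111001
Read data bits from positions 3,5,6,7,9,10,11,12,13,14,15: 00111111001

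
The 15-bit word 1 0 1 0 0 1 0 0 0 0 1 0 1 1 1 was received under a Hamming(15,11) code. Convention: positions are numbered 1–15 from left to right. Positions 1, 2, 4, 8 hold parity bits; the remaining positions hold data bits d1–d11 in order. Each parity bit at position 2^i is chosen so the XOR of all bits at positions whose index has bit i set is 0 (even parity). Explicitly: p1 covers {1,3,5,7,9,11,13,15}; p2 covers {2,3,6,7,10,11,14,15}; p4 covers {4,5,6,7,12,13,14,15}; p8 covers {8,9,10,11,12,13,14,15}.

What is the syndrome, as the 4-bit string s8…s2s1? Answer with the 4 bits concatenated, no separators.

s1 (pos 1,3,5,7,9,11,13,15): 1⊕1⊕0⊕0⊕0⊕1⊕1⊕1 = 1
s2 (pos 2,3,6,7,10,11,14,15): 0⊕1⊕1⊕0⊕0⊕1⊕1⊕1 = 1
s4 (pos 4,5,6,7,12,13,14,15): 0⊕0⊕1⊕0⊕0⊕1⊕1⊕1 = 0
s8 (pos 8,9,10,11,12,13,14,15): 0⊕0⊕0⊕1⊕0⊕1⊕1⊕1 = 0
Syndrome s8…s1 = 0011 → error at position 3.

0011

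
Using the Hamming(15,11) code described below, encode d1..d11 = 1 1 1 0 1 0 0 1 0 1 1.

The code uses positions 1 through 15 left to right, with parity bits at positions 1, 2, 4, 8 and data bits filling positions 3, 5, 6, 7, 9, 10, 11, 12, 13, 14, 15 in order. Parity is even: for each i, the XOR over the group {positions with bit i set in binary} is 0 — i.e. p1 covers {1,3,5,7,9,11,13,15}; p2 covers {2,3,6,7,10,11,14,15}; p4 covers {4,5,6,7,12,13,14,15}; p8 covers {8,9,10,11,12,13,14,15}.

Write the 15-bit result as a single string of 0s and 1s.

Place data at non-parity positions: p1 p2 1 p4 1 1 0 p8 1 0 0 1 0 1 1
p1 (pos 1,3,5,7,9,11,13,15): XOR of data positions = 1⊕1⊕0⊕1⊕0⊕0⊕1 = 0
p2 (pos 2,3,6,7,10,11,14,15): XOR of data positions = 1⊕1⊕0⊕0⊕0⊕1⊕1 = 0
p4 (pos 4,5,6,7,12,13,14,15): XOR of data positions = 1⊕1⊕0⊕1⊕0⊕1⊕1 = 1
p8 (pos 8,9,10,11,12,13,14,15): XOR of data positions = 1⊕0⊕0⊕1⊕0⊕1⊕1 = 0
Codeword: 001111001001011

001111001001011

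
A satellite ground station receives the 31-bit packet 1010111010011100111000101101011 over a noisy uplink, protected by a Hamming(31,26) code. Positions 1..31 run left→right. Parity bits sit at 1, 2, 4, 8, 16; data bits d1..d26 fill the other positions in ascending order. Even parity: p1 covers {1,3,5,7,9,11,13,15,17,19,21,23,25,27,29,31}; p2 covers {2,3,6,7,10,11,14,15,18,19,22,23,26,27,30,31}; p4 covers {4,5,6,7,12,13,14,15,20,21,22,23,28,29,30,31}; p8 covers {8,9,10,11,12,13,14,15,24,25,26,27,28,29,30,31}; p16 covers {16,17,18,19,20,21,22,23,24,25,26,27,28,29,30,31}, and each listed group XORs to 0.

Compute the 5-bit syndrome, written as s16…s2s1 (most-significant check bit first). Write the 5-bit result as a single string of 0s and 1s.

11001

s1 (pos 1,3,5,7,9,11,13,15,17,19,21,23,25,27,29,31): 1⊕1⊕1⊕1⊕1⊕0⊕1⊕0⊕1⊕1⊕0⊕1⊕1⊕0⊕0⊕1 = 1
s2 (pos 2,3,6,7,10,11,14,15,18,19,22,23,26,27,30,31): 0⊕1⊕1⊕1⊕0⊕0⊕1⊕0⊕1⊕1⊕0⊕1⊕1⊕0⊕1⊕1 = 0
s4 (pos 4,5,6,7,12,13,14,15,20,21,22,23,28,29,30,31): 0⊕1⊕1⊕1⊕1⊕1⊕1⊕0⊕0⊕0⊕0⊕1⊕1⊕0⊕1⊕1 = 0
s8 (pos 8,9,10,11,12,13,14,15,24,25,26,27,28,29,30,31): 0⊕1⊕0⊕0⊕1⊕1⊕1⊕0⊕0⊕1⊕1⊕0⊕1⊕0⊕1⊕1 = 1
s16 (pos 16,17,18,19,20,21,22,23,24,25,26,27,28,29,30,31): 0⊕1⊕1⊕1⊕0⊕0⊕0⊕1⊕0⊕1⊕1⊕0⊕1⊕0⊕1⊕1 = 1
Syndrome s16…s1 = 11001 → error at position 25.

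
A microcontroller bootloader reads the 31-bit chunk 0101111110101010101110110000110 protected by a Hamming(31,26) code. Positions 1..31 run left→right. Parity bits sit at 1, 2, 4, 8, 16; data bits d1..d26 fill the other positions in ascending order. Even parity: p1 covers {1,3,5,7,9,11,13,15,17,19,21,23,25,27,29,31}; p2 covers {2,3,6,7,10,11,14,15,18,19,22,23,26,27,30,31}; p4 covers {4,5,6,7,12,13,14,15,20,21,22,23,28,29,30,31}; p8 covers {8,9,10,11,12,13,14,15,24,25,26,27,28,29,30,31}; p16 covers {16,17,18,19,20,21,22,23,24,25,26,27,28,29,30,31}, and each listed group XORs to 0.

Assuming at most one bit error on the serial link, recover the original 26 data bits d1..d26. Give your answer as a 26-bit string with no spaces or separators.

00111010101101110110000110

s1 (pos 1,3,5,7,9,11,13,15,17,19,21,23,25,27,29,31): 0⊕0⊕1⊕1⊕1⊕1⊕1⊕1⊕1⊕1⊕1⊕1⊕0⊕0⊕1⊕0 = 1
s2 (pos 2,3,6,7,10,11,14,15,18,19,22,23,26,27,30,31): 1⊕0⊕1⊕1⊕0⊕1⊕0⊕1⊕0⊕1⊕0⊕1⊕0⊕0⊕1⊕0 = 0
s4 (pos 4,5,6,7,12,13,14,15,20,21,22,23,28,29,30,31): 1⊕1⊕1⊕1⊕0⊕1⊕0⊕1⊕1⊕1⊕0⊕1⊕0⊕1⊕1⊕0 = 1
s8 (pos 8,9,10,11,12,13,14,15,24,25,26,27,28,29,30,31): 1⊕1⊕0⊕1⊕0⊕1⊕0⊕1⊕1⊕0⊕0⊕0⊕0⊕1⊕1⊕0 = 0
s16 (pos 16,17,18,19,20,21,22,23,24,25,26,27,28,29,30,31): 0⊕1⊕0⊕1⊕1⊕1⊕0⊕1⊕1⊕0⊕0⊕0⊕0⊕1⊕1⊕0 = 0
Syndrome s16…s1 = 00101 → error at position 5.
Flip position 5: 0101111110101010101110110000110 → 0101011110101010101110110000110
Read data bits from positions 3,5,6,7,9,10,11,12,13,14,15,17,18,19,20,21,22,23,24,25,26,27,28,29,30,31: 00111010101101110110000110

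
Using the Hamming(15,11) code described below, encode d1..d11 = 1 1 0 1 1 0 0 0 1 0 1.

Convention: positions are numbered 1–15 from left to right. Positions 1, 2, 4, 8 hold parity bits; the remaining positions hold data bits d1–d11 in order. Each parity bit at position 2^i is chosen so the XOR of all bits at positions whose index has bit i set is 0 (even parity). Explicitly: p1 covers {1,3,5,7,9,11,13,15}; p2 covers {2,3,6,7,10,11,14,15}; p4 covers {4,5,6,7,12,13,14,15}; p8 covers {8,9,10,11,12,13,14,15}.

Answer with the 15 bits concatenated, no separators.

011010111000101

Place data at non-parity positions: p1 p2 1 p4 1 0 1 p8 1 0 0 0 1 0 1
p1 (pos 1,3,5,7,9,11,13,15): XOR of data positions = 1⊕1⊕1⊕1⊕0⊕1⊕1 = 0
p2 (pos 2,3,6,7,10,11,14,15): XOR of data positions = 1⊕0⊕1⊕0⊕0⊕0⊕1 = 1
p4 (pos 4,5,6,7,12,13,14,15): XOR of data positions = 1⊕0⊕1⊕0⊕1⊕0⊕1 = 0
p8 (pos 8,9,10,11,12,13,14,15): XOR of data positions = 1⊕0⊕0⊕0⊕1⊕0⊕1 = 1
Codeword: 011010111000101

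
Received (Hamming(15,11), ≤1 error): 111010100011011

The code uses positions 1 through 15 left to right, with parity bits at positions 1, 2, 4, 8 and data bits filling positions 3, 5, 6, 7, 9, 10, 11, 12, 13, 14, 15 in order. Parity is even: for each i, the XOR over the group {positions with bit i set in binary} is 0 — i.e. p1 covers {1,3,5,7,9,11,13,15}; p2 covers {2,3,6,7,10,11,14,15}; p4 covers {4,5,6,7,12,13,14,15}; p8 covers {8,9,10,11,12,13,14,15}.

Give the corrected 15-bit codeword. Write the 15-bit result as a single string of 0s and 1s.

111110100011011

s1 (pos 1,3,5,7,9,11,13,15): 1⊕1⊕1⊕1⊕0⊕1⊕0⊕1 = 0
s2 (pos 2,3,6,7,10,11,14,15): 1⊕1⊕0⊕1⊕0⊕1⊕1⊕1 = 0
s4 (pos 4,5,6,7,12,13,14,15): 0⊕1⊕0⊕1⊕1⊕0⊕1⊕1 = 1
s8 (pos 8,9,10,11,12,13,14,15): 0⊕0⊕0⊕1⊕1⊕0⊕1⊕1 = 0
Syndrome s8…s1 = 0100 → error at position 4.
Flip position 4: 111010100011011 → 111110100011011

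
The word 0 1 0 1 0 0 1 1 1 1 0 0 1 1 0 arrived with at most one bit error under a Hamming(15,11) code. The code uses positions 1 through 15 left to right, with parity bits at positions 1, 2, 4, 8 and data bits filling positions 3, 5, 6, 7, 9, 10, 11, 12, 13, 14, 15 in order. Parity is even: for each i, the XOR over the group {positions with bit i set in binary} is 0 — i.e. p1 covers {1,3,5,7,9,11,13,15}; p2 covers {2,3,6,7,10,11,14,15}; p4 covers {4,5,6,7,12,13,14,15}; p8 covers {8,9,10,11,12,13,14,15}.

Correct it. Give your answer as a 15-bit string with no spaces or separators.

s1 (pos 1,3,5,7,9,11,13,15): 0⊕0⊕0⊕1⊕1⊕0⊕1⊕0 = 1
s2 (pos 2,3,6,7,10,11,14,15): 1⊕0⊕0⊕1⊕1⊕0⊕1⊕0 = 0
s4 (pos 4,5,6,7,12,13,14,15): 1⊕0⊕0⊕1⊕0⊕1⊕1⊕0 = 0
s8 (pos 8,9,10,11,12,13,14,15): 1⊕1⊕1⊕0⊕0⊕1⊕1⊕0 = 1
Syndrome s8…s1 = 1001 → error at position 9.
Flip position 9: 010100111100110 → 010100110100110

010100110100110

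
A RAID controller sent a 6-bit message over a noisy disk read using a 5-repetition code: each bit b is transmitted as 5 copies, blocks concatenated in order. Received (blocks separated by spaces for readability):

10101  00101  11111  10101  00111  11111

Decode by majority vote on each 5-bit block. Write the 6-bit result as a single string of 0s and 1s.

Block 1 (10101): 3 ones → 1
Block 2 (00101): 2 ones → 0
Block 3 (11111): 5 ones → 1
Block 4 (10101): 3 ones → 1
Block 5 (00111): 3 ones → 1
Block 6 (11111): 5 ones → 1

101111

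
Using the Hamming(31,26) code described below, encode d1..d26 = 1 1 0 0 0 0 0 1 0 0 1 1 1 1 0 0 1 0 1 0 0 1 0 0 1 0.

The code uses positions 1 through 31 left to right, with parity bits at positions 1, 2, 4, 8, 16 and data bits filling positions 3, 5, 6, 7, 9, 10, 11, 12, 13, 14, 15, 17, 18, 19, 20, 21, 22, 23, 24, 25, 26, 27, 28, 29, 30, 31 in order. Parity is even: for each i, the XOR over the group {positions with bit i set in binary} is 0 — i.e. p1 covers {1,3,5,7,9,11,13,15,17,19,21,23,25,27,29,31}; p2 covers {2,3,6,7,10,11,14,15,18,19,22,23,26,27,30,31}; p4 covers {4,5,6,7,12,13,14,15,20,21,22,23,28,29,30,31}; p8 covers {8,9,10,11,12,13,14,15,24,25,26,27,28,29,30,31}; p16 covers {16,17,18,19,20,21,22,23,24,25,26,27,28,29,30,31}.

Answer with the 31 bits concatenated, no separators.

0111100100010011111001010010010

Place data at non-parity positions: p1 p2 1 p4 1 0 0 p8 0 0 0 1 0 0 1 p16 1 1 1 0 0 1 0 1 0 0 1 0 0 1 0
p1 (pos 1,3,5,7,9,11,13,15,17,19,21,23,25,27,29,31): XOR of data positions = 1⊕1⊕0⊕0⊕0⊕0⊕1⊕1⊕1⊕0⊕0⊕0⊕1⊕0⊕0 = 0
p2 (pos 2,3,6,7,10,11,14,15,18,19,22,23,26,27,30,31): XOR of data positions = 1⊕0⊕0⊕0⊕0⊕0⊕1⊕1⊕1⊕1⊕0⊕0⊕1⊕1⊕0 = 1
p4 (pos 4,5,6,7,12,13,14,15,20,21,22,23,28,29,30,31): XOR of data positions = 1⊕0⊕0⊕1⊕0⊕0⊕1⊕0⊕0⊕1⊕0⊕0⊕0⊕1⊕0 = 1
p8 (pos 8,9,10,11,12,13,14,15,24,25,26,27,28,29,30,31): XOR of data positions = 0⊕0⊕0⊕1⊕0⊕0⊕1⊕1⊕0⊕0⊕1⊕0⊕0⊕1⊕0 = 1
p16 (pos 16,17,18,19,20,21,22,23,24,25,26,27,28,29,30,31): XOR of data positions = 1⊕1⊕1⊕0⊕0⊕1⊕0⊕1⊕0⊕0⊕1⊕0⊕0⊕1⊕0 = 1
Codeword: 0111100100010011111001010010010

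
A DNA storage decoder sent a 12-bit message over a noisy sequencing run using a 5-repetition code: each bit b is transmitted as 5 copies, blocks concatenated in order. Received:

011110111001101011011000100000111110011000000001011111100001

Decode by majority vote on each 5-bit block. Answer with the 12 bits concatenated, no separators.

Block 1 (01111): 4 ones → 1
Block 2 (01110): 3 ones → 1
Block 3 (01101): 3 ones → 1
Block 4 (01101): 3 ones → 1
Block 5 (10001): 2 ones → 0
Block 6 (00000): 0 ones → 0
Block 7 (11111): 5 ones → 1
Block 8 (00110): 2 ones → 0
Block 9 (00000): 0 ones → 0
Block 10 (00101): 2 ones → 0
Block 11 (11111): 5 ones → 1
Block 12 (00001): 1 one → 0

111100100010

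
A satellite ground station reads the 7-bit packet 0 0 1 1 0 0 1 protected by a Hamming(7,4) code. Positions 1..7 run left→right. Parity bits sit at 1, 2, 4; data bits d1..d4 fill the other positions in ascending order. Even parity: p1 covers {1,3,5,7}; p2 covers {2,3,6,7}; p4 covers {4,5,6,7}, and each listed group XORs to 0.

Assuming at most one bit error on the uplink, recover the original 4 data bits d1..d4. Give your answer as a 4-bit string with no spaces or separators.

s1 (pos 1,3,5,7): 0⊕1⊕0⊕1 = 0
s2 (pos 2,3,6,7): 0⊕1⊕0⊕1 = 0
s4 (pos 4,5,6,7): 1⊕0⊕0⊕1 = 0
Syndrome s4…s1 = 000 → no error.
Read data bits from positions 3,5,6,7: 1001

1001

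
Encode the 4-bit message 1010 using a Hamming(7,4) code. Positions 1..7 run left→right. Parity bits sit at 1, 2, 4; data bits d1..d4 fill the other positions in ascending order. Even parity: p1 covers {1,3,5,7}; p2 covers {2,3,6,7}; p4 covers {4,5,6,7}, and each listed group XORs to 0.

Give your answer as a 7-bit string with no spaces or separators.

Place data at non-parity positions: p1 p2 1 p4 0 1 0
p1 (pos 1,3,5,7): XOR of data positions = 1⊕0⊕0 = 1
p2 (pos 2,3,6,7): XOR of data positions = 1⊕1⊕0 = 0
p4 (pos 4,5,6,7): XOR of data positions = 0⊕1⊕0 = 1
Codeword: 1011010

1011010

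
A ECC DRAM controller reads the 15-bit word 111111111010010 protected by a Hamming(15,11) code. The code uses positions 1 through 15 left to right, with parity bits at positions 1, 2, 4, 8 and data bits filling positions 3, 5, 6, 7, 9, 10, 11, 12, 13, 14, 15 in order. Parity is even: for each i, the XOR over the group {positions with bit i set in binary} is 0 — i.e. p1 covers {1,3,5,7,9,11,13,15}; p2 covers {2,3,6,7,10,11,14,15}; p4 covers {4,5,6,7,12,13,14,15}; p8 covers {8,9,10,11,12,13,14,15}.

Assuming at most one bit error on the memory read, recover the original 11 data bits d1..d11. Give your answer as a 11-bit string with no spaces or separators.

11111010010

s1 (pos 1,3,5,7,9,11,13,15): 1⊕1⊕1⊕1⊕1⊕1⊕0⊕0 = 0
s2 (pos 2,3,6,7,10,11,14,15): 1⊕1⊕1⊕1⊕0⊕1⊕1⊕0 = 0
s4 (pos 4,5,6,7,12,13,14,15): 1⊕1⊕1⊕1⊕0⊕0⊕1⊕0 = 1
s8 (pos 8,9,10,11,12,13,14,15): 1⊕1⊕0⊕1⊕0⊕0⊕1⊕0 = 0
Syndrome s8…s1 = 0100 → error at position 4.
Flip position 4: 111111111010010 → 111011111010010
Read data bits from positions 3,5,6,7,9,10,11,12,13,14,15: 11111010010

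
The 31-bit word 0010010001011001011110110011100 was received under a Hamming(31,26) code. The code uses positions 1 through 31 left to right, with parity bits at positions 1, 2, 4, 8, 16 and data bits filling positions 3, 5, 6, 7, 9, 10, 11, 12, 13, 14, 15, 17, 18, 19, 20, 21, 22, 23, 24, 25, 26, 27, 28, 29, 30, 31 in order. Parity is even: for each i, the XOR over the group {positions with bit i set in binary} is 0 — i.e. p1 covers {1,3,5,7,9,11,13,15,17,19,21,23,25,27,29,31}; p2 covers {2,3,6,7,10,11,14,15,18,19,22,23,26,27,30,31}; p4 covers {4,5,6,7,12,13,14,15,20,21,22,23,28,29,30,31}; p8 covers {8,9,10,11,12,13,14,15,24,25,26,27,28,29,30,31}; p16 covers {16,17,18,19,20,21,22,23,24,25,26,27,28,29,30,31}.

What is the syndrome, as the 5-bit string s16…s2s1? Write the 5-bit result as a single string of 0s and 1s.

s1 (pos 1,3,5,7,9,11,13,15,17,19,21,23,25,27,29,31): 0⊕1⊕0⊕0⊕0⊕0⊕1⊕0⊕0⊕1⊕1⊕1⊕0⊕1⊕1⊕0 = 1
s2 (pos 2,3,6,7,10,11,14,15,18,19,22,23,26,27,30,31): 0⊕1⊕1⊕0⊕1⊕0⊕0⊕0⊕1⊕1⊕0⊕1⊕0⊕1⊕0⊕0 = 1
s4 (pos 4,5,6,7,12,13,14,15,20,21,22,23,28,29,30,31): 0⊕0⊕1⊕0⊕1⊕1⊕0⊕0⊕1⊕1⊕0⊕1⊕1⊕1⊕0⊕0 = 0
s8 (pos 8,9,10,11,12,13,14,15,24,25,26,27,28,29,30,31): 0⊕0⊕1⊕0⊕1⊕1⊕0⊕0⊕1⊕0⊕0⊕1⊕1⊕1⊕0⊕0 = 1
s16 (pos 16,17,18,19,20,21,22,23,24,25,26,27,28,29,30,31): 1⊕0⊕1⊕1⊕1⊕1⊕0⊕1⊕1⊕0⊕0⊕1⊕1⊕1⊕0⊕0 = 0
Syndrome s16…s1 = 01011 → error at position 11.

01011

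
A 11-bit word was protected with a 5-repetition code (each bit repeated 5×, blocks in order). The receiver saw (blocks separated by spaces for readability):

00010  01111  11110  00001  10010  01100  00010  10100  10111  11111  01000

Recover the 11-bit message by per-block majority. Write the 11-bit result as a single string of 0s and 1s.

01100000110

Block 1 (00010): 1 one → 0
Block 2 (01111): 4 ones → 1
Block 3 (11110): 4 ones → 1
Block 4 (00001): 1 one → 0
Block 5 (10010): 2 ones → 0
Block 6 (01100): 2 ones → 0
Block 7 (00010): 1 one → 0
Block 8 (10100): 2 ones → 0
Block 9 (10111): 4 ones → 1
Block 10 (11111): 5 ones → 1
Block 11 (01000): 1 one → 0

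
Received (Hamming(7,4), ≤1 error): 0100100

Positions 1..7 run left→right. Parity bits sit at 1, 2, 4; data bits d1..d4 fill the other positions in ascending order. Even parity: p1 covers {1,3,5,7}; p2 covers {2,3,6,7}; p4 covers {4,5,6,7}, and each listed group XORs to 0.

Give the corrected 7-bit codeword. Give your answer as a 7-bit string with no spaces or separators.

0100101

s1 (pos 1,3,5,7): 0⊕0⊕1⊕0 = 1
s2 (pos 2,3,6,7): 1⊕0⊕0⊕0 = 1
s4 (pos 4,5,6,7): 0⊕1⊕0⊕0 = 1
Syndrome s4…s1 = 111 → error at position 7.
Flip position 7: 0100100 → 0100101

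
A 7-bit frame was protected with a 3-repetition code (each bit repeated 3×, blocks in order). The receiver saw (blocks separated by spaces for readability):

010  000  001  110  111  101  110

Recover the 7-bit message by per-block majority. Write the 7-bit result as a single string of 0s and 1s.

0001111

Block 1 (010): 1 one → 0
Block 2 (000): 0 ones → 0
Block 3 (001): 1 one → 0
Block 4 (110): 2 ones → 1
Block 5 (111): 3 ones → 1
Block 6 (101): 2 ones → 1
Block 7 (110): 2 ones → 1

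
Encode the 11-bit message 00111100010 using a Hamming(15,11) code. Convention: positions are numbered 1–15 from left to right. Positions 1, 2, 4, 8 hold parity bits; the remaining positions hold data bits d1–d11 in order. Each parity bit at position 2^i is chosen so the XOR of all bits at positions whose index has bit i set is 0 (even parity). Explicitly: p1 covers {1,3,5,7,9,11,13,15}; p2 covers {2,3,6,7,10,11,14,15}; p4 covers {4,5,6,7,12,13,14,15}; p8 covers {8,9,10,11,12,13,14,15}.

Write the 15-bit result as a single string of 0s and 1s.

Place data at non-parity positions: p1 p2 0 p4 0 1 1 p8 1 1 0 0 0 1 0
p1 (pos 1,3,5,7,9,11,13,15): XOR of data positions = 0⊕0⊕1⊕1⊕0⊕0⊕0 = 0
p2 (pos 2,3,6,7,10,11,14,15): XOR of data positions = 0⊕1⊕1⊕1⊕0⊕1⊕0 = 0
p4 (pos 4,5,6,7,12,13,14,15): XOR of data positions = 0⊕1⊕1⊕0⊕0⊕1⊕0 = 1
p8 (pos 8,9,10,11,12,13,14,15): XOR of data positions = 1⊕1⊕0⊕0⊕0⊕1⊕0 = 1
Codeword: 000101111100010

000101111100010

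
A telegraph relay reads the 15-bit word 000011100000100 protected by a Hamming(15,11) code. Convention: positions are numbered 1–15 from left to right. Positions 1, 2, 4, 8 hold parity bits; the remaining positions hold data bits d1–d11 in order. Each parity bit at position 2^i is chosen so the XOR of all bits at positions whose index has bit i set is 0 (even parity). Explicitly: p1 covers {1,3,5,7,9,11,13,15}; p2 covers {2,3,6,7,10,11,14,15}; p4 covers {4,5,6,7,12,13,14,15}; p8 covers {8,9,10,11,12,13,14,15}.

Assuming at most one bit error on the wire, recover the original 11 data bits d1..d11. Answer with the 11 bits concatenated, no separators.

s1 (pos 1,3,5,7,9,11,13,15): 0⊕0⊕1⊕1⊕0⊕0⊕1⊕0 = 1
s2 (pos 2,3,6,7,10,11,14,15): 0⊕0⊕1⊕1⊕0⊕0⊕0⊕0 = 0
s4 (pos 4,5,6,7,12,13,14,15): 0⊕1⊕1⊕1⊕0⊕1⊕0⊕0 = 0
s8 (pos 8,9,10,11,12,13,14,15): 0⊕0⊕0⊕0⊕0⊕1⊕0⊕0 = 1
Syndrome s8…s1 = 1001 → error at position 9.
Flip position 9: 000011100000100 → 000011101000100
Read data bits from positions 3,5,6,7,9,10,11,12,13,14,15: 01111000100

01111000100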